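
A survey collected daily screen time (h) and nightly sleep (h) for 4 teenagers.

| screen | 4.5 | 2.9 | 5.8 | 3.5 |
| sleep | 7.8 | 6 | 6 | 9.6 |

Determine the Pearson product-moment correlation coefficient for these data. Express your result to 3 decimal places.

n = 4, Σx = 16.7, Σy = 29.4, Σx² = 74.55, Σy² = 225, Σxy = 120.9
nΣxy − ΣxΣy = 483.6 − 490.98 = -7.38
nΣx² − (Σx)² = 298.2 − 278.89 = 19.31; nΣy² − (Σy)² = 900 − 864.36 = 35.64
r = -7.38 / √(19.31 × 35.64) = -7.38 / 26.2337 ≈ -0.281

-0.281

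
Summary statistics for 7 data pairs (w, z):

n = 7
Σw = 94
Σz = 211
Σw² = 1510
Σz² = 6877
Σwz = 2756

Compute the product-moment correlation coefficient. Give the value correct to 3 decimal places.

r = (nΣwz − ΣwΣz) / √[(nΣw² − (Σw)²)(nΣz² − (Σz)²)]
Numerator: 7×2756 − 94×211 = -542
Denominator: √[(10570 − 8836)(48139 − 44521)] = √[1734 × 3618] = 2504.7179
r = -542 / 2504.7179 ≈ -0.216

-0.216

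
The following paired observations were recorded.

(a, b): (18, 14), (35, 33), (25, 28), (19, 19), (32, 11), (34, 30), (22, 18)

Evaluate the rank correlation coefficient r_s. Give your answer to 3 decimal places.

0.607

Rank a: 1, 7, 4, 2, 5, 6, 3
Rank b: 2, 7, 5, 4, 1, 6, 3
d = rank(a) − rank(b): -1, 0, -1, -2, 4, 0, 0; Σd² = 22
ρ = 1 − 6Σd² / [n(n²−1)] = 1 − 6×22 / (7×48) = 1 − 132/336 ≈ 0.607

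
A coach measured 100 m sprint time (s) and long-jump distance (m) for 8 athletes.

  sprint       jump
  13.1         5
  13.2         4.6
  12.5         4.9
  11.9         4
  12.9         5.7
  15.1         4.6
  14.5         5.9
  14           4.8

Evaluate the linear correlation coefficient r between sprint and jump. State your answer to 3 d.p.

n = 8, Σx = 107.2, Σy = 39.5, Σx² = 1444.38, Σy² = 197.67, Σxy = 530.81
nΣxy − ΣxΣy = 4246.48 − 4234.4 = 12.08
nΣx² − (Σx)² = 11555.04 − 11491.84 = 63.2; nΣy² − (Σy)² = 1581.36 − 1560.25 = 21.11
r = 12.08 / √(63.2 × 21.11) = 12.08 / 36.5260 ≈ 0.331

0.331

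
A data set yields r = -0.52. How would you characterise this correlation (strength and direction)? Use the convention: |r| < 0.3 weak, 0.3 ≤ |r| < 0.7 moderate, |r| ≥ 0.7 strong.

moderate negative

r = -0.52 < 0 so the relationship is negative.
|r| = 0.52, which falls in the moderate range.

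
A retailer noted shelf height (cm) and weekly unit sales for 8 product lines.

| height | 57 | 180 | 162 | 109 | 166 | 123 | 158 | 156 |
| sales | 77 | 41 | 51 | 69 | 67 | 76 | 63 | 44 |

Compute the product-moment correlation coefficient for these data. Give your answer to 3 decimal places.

n = 8, Σx = 1111, Σy = 488, Σx² = 165759, Σy² = 31142, Σxy = 64840
nΣxy − ΣxΣy = 518720 − 542168 = -23448
nΣx² − (Σx)² = 1326072 − 1234321 = 91751; nΣy² − (Σy)² = 249136 − 238144 = 10992
r = -23448 / √(91751 × 10992) = -23448 / 31757.3140 ≈ -0.738

-0.738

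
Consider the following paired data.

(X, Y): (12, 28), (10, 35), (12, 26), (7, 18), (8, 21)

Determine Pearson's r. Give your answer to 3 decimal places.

n = 5, ΣX = 49, ΣY = 128, ΣX² = 501, ΣY² = 3450, ΣXY = 1292
nΣXY − ΣXΣY = 6460 − 6272 = 188
nΣX² − (ΣX)² = 2505 − 2401 = 104; nΣY² − (ΣY)² = 17250 − 16384 = 866
r = 188 / √(104 × 866) = 188 / 300.1066 ≈ 0.626

0.626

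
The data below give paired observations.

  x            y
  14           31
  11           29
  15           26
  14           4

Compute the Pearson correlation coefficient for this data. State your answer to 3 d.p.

-0.246

n = 4, Σx = 54, Σy = 90, Σx² = 738, Σy² = 2494, Σxy = 1199
nΣxy − ΣxΣy = 4796 − 4860 = -64
nΣx² − (Σx)² = 2952 − 2916 = 36; nΣy² − (Σy)² = 9976 − 8100 = 1876
r = -64 / √(36 × 1876) = -64 / 259.8769 ≈ -0.246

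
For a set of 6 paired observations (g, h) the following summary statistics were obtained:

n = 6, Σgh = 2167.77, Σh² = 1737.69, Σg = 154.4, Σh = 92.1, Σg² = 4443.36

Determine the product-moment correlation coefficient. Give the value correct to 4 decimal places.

-0.5183

r = (nΣgh − ΣgΣh) / √[(nΣg² − (Σg)²)(nΣh² − (Σh)²)]
Numerator: 6×2167.77 − 154.4×92.1 = -1213.62
Denominator: √[(26660.16 − 23839.36)(10426.14 − 8482.41)] = √[2820.8 × 1943.73] = 2341.5537
r = -1213.62 / 2341.5537 ≈ -0.5183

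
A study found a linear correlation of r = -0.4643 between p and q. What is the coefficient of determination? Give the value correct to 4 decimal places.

0.2156

r² = (-0.4643)² = 0.2156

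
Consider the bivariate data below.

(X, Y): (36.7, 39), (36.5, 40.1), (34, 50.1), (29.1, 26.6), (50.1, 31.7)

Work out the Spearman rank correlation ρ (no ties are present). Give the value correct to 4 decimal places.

Rank X: 4, 3, 2, 1, 5
Rank Y: 3, 4, 5, 1, 2
d = rank(X) − rank(Y): 1, -1, -3, 0, 3; Σd² = 20
ρ = 1 − 6Σd² / [n(n²−1)] = 1 − 6×20 / (5×24) = 1 − 120/120 ≈ 0.0000

0.0000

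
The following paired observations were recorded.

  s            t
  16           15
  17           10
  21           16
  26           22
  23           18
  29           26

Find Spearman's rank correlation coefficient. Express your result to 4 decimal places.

0.9429

Rank s: 1, 2, 3, 5, 4, 6
Rank t: 2, 1, 3, 5, 4, 6
d = rank(s) − rank(t): -1, 1, 0, 0, 0, 0; Σd² = 2
ρ = 1 − 6Σd² / [n(n²−1)] = 1 − 6×2 / (6×35) = 1 − 12/210 ≈ 0.9429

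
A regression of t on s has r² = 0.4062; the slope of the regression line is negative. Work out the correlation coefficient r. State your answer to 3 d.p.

-0.637

|r| = √0.4062 = 0.637
The association is negative, so r = −0.637.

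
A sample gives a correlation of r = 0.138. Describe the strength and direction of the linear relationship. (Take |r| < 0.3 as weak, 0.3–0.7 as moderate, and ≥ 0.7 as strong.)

weak positive

r = 0.138 > 0 so the relationship is positive.
|r| = 0.138, which falls in the weak range.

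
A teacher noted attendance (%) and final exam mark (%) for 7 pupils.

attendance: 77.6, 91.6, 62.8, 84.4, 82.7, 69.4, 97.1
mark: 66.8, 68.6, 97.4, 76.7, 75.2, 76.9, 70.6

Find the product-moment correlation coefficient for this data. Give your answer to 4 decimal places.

-0.7236

n = 7, Σx = 565.6, Σy = 532.2, Σx² = 46563.58, Σy² = 41090.86, Σxy = 42468.8
nΣxy − ΣxΣy = 297281.6 − 301012.32 = -3730.72
nΣx² − (Σx)² = 325945.06 − 319903.36 = 6041.7; nΣy² − (Σy)² = 287636.02 − 283236.84 = 4399.18
r = -3730.72 / √(6041.7 × 4399.18) = -3730.72 / 5155.4365 ≈ -0.7236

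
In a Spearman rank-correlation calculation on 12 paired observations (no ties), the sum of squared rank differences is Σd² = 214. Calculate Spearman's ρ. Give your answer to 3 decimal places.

ρ = 1 − 6Σd² / [n(n²−1)] = 1 − 6×214 / (12×143)
  = 1 − 1284/1716 = 1 − 0.7483 ≈ 0.252

0.252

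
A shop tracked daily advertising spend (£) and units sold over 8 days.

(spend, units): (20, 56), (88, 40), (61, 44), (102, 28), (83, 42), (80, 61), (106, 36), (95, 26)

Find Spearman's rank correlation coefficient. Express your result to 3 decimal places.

-0.833

Rank spend: 1, 5, 2, 7, 4, 3, 8, 6
Rank units: 7, 4, 6, 2, 5, 8, 3, 1
d = rank(spend) − rank(units): -6, 1, -4, 5, -1, -5, 5, 5; Σd² = 154
ρ = 1 − 6Σd² / [n(n²−1)] = 1 − 6×154 / (8×63) = 1 − 924/504 ≈ -0.833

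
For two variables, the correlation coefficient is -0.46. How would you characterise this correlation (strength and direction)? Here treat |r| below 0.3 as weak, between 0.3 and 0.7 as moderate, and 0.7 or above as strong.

r = -0.46 < 0 so the relationship is negative.
|r| = 0.46, which falls in the moderate range.

moderate negative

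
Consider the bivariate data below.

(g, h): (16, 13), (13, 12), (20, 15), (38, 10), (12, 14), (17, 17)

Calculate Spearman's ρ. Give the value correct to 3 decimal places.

-0.086

Rank g: 3, 2, 5, 6, 1, 4
Rank h: 3, 2, 5, 1, 4, 6
d = rank(g) − rank(h): 0, 0, 0, 5, -3, -2; Σd² = 38
ρ = 1 − 6Σd² / [n(n²−1)] = 1 − 6×38 / (6×35) = 1 − 228/210 ≈ -0.086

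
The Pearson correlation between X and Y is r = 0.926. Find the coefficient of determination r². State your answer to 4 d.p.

0.8575

r² = (0.926)² = 0.8575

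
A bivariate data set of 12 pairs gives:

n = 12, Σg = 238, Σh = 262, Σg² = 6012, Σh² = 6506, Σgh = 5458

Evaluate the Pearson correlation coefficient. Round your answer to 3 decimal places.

0.260

r = (nΣgh − ΣgΣh) / √[(nΣg² − (Σg)²)(nΣh² − (Σh)²)]
Numerator: 12×5458 − 238×262 = 3140
Denominator: √[(72144 − 56644)(78072 − 68644)] = √[15500 × 9428] = 12088.5897
r = 3140 / 12088.5897 ≈ 0.260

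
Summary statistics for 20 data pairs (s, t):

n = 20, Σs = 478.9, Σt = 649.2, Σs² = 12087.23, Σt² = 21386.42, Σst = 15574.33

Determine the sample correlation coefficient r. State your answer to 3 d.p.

r = (nΣst − ΣsΣt) / √[(nΣs² − (Σs)²)(nΣt² − (Σt)²)]
Numerator: 20×15574.33 − 478.9×649.2 = 584.72
Denominator: √[(241744.6 − 229345.21)(427728.4 − 421460.64)] = √[12399.39 × 6267.76] = 8815.6906
r = 584.72 / 8815.6906 ≈ 0.066

0.066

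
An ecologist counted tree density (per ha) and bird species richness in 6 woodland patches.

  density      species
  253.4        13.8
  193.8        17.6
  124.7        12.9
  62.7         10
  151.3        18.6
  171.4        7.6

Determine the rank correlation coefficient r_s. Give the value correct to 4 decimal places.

0.3143

Rank density: 6, 5, 2, 1, 3, 4
Rank species: 4, 5, 3, 2, 6, 1
d = rank(density) − rank(species): 2, 0, -1, -1, -3, 3; Σd² = 24
ρ = 1 − 6Σd² / [n(n²−1)] = 1 − 6×24 / (6×35) = 1 − 144/210 ≈ 0.3143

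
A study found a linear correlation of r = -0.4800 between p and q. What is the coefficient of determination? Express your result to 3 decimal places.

r² = (-0.4800)² = 0.230

0.230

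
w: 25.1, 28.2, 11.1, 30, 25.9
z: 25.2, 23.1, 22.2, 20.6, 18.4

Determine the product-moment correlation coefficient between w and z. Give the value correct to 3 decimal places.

-0.125

n = 5, Σw = 120.3, Σz = 109.5, Σw² = 3119.27, Σz² = 2424.41, Σwz = 2624.92
nΣwz − ΣwΣz = 13124.6 − 13172.85 = -48.25
nΣw² − (Σw)² = 15596.35 − 14472.09 = 1124.26; nΣz² − (Σz)² = 12122.05 − 11990.25 = 131.8
r = -48.25 / √(1124.26 × 131.8) = -48.25 / 384.9383 ≈ -0.125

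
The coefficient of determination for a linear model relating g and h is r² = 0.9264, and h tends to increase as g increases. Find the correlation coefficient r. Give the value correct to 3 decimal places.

0.962

|r| = √0.9264 = 0.962
The association is positive, so r = 0.962.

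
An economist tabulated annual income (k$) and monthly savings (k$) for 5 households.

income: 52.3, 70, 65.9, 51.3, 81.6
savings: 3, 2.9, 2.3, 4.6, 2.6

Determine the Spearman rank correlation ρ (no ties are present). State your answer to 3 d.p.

-0.700

Rank income: 2, 4, 3, 1, 5
Rank savings: 4, 3, 1, 5, 2
d = rank(income) − rank(savings): -2, 1, 2, -4, 3; Σd² = 34
ρ = 1 − 6Σd² / [n(n²−1)] = 1 − 6×34 / (5×24) = 1 − 204/120 ≈ -0.700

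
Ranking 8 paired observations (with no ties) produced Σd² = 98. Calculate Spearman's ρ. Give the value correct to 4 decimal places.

-0.1667

ρ = 1 − 6Σd² / [n(n²−1)] = 1 − 6×98 / (8×63)
  = 1 − 588/504 = 1 − 1.16667 ≈ -0.1667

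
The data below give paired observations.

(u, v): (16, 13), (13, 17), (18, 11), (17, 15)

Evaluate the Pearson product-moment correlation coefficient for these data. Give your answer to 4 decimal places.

-0.8367

n = 4, Σu = 64, Σv = 56, Σu² = 1038, Σv² = 804, Σuv = 882
nΣuv − ΣuΣv = 3528 − 3584 = -56
nΣu² − (Σu)² = 4152 − 4096 = 56; nΣv² − (Σv)² = 3216 − 3136 = 80
r = -56 / √(56 × 80) = -56 / 66.9328 ≈ -0.8367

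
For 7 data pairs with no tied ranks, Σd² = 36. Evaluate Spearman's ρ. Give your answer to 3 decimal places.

0.357

ρ = 1 − 6Σd² / [n(n²−1)] = 1 − 6×36 / (7×48)
  = 1 − 216/336 = 1 − 0.6429 ≈ 0.357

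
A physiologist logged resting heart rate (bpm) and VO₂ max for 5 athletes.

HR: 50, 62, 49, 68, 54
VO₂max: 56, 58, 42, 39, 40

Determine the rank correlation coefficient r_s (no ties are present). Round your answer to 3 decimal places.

-0.300

Rank HR: 2, 4, 1, 5, 3
Rank VO₂max: 4, 5, 3, 1, 2
d = rank(HR) − rank(VO₂max): -2, -1, -2, 4, 1; Σd² = 26
ρ = 1 − 6Σd² / [n(n²−1)] = 1 − 6×26 / (5×24) = 1 − 156/120 ≈ -0.300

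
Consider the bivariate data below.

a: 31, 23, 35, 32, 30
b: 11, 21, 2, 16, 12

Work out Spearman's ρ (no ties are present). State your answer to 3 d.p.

-0.700

Rank a: 3, 1, 5, 4, 2
Rank b: 2, 5, 1, 4, 3
d = rank(a) − rank(b): 1, -4, 4, 0, -1; Σd² = 34
ρ = 1 − 6Σd² / [n(n²−1)] = 1 − 6×34 / (5×24) = 1 − 204/120 ≈ -0.700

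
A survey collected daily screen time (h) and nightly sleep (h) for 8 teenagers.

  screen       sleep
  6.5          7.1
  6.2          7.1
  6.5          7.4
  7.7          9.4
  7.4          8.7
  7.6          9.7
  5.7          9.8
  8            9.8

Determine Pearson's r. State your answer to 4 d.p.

n = 8, Σx = 55.6, Σy = 69, Σx² = 391.24, Σy² = 605.8, Σxy = 483.01
nΣxy − ΣxΣy = 3864.08 − 3836.4 = 27.68
nΣx² − (Σx)² = 3129.92 − 3091.36 = 38.56; nΣy² − (Σy)² = 4846.4 − 4761 = 85.4
r = 27.68 / √(38.56 × 85.4) = 27.68 / 57.3849 ≈ 0.4824

0.4824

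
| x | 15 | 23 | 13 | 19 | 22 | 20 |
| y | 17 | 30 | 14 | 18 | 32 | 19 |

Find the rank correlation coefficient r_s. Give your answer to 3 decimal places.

Rank x: 2, 6, 1, 3, 5, 4
Rank y: 2, 5, 1, 3, 6, 4
d = rank(x) − rank(y): 0, 1, 0, 0, -1, 0; Σd² = 2
ρ = 1 − 6Σd² / [n(n²−1)] = 1 − 6×2 / (6×35) = 1 − 12/210 ≈ 0.943

0.943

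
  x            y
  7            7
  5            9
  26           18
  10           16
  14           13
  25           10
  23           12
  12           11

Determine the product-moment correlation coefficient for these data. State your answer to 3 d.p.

0.465

n = 8, Σx = 122, Σy = 96, Σx² = 2344, Σy² = 1244, Σxy = 1562
nΣxy − ΣxΣy = 12496 − 11712 = 784
nΣx² − (Σx)² = 18752 − 14884 = 3868; nΣy² − (Σy)² = 9952 − 9216 = 736
r = 784 / √(3868 × 736) = 784 / 1687.2605 ≈ 0.465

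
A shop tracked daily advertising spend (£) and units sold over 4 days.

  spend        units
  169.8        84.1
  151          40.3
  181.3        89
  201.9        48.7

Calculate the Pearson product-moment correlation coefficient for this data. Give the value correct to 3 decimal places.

0.130

n = 4, Σx = 704, Σy = 262.1, Σx² = 125266.34, Σy² = 18989.59, Σxy = 46333.71
nΣxy − ΣxΣy = 185334.84 − 184518.4 = 816.44
nΣx² − (Σx)² = 501065.36 − 495616 = 5449.36; nΣy² − (Σy)² = 75958.36 − 68696.41 = 7261.95
r = 816.44 / √(5449.36 × 7261.95) = 816.44 / 6290.7058 ≈ 0.130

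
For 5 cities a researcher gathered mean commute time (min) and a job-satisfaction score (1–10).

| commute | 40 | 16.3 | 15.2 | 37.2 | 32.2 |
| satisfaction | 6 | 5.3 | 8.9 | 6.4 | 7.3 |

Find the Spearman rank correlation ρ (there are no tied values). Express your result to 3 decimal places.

-0.400

Rank commute: 5, 2, 1, 4, 3
Rank satisfaction: 2, 1, 5, 3, 4
d = rank(commute) − rank(satisfaction): 3, 1, -4, 1, -1; Σd² = 28
ρ = 1 − 6Σd² / [n(n²−1)] = 1 − 6×28 / (5×24) = 1 − 168/120 ≈ -0.400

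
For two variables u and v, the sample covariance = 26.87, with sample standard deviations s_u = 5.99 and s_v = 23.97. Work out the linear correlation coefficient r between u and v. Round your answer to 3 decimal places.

0.187

r = Cov(u,v) / (s_u · s_v) = 26.87 / (5.99 × 23.97)
  = 26.87 / 143.5803 ≈ 0.187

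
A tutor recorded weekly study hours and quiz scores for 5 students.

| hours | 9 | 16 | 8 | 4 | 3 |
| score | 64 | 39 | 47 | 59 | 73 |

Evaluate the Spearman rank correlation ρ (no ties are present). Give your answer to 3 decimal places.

Rank hours: 4, 5, 3, 2, 1
Rank score: 4, 1, 2, 3, 5
d = rank(hours) − rank(score): 0, 4, 1, -1, -4; Σd² = 34
ρ = 1 − 6Σd² / [n(n²−1)] = 1 − 6×34 / (5×24) = 1 − 204/120 ≈ -0.700

-0.700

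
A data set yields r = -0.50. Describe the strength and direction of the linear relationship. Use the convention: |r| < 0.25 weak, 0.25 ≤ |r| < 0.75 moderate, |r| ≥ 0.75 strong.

moderate negative

r = -0.50 < 0 so the relationship is negative.
|r| = 0.50, which falls in the moderate range.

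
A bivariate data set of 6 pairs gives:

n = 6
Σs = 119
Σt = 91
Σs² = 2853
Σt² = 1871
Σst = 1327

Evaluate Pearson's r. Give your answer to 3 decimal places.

-0.972

r = (nΣst − ΣsΣt) / √[(nΣs² − (Σs)²)(nΣt² − (Σt)²)]
Numerator: 6×1327 − 119×91 = -2867
Denominator: √[(17118 − 14161)(11226 − 8281)] = √[2957 × 2945] = 2950.9939
r = -2867 / 2950.9939 ≈ -0.972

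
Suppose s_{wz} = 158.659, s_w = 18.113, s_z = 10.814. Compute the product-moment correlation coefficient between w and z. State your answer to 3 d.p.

0.810

r = Cov(w,z) / (s_w · s_z) = 158.659 / (18.113 × 10.814)
  = 158.659 / 195.8740 ≈ 0.810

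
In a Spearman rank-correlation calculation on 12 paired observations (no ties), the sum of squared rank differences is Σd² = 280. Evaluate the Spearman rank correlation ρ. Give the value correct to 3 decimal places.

ρ = 1 − 6Σd² / [n(n²−1)] = 1 − 6×280 / (12×143)
  = 1 − 1680/1716 = 1 − 0.9790 ≈ 0.021

0.021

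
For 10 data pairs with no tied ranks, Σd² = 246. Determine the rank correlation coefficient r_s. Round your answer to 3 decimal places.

ρ = 1 − 6Σd² / [n(n²−1)] = 1 − 6×246 / (10×99)
  = 1 − 1476/990 = 1 − 1.4909 ≈ -0.491

-0.491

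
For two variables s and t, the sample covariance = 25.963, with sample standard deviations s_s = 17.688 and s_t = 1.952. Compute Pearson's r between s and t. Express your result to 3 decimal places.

0.752

r = Cov(s,t) / (s_s · s_t) = 25.963 / (17.688 × 1.952)
  = 25.963 / 34.5270 ≈ 0.752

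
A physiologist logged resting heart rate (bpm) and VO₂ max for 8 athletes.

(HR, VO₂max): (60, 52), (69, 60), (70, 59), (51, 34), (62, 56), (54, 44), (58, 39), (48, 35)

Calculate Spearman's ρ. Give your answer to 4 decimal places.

0.9286

Rank HR: 5, 7, 8, 2, 6, 3, 4, 1
Rank VO₂max: 5, 8, 7, 1, 6, 4, 3, 2
d = rank(HR) − rank(VO₂max): 0, -1, 1, 1, 0, -1, 1, -1; Σd² = 6
ρ = 1 − 6Σd² / [n(n²−1)] = 1 − 6×6 / (8×63) = 1 − 36/504 ≈ 0.9286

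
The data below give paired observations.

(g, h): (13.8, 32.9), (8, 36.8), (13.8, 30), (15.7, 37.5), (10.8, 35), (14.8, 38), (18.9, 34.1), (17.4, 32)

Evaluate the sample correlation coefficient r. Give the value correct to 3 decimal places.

-0.243

n = 8, Σg = 113.2, Σh = 276.3, Σg² = 1687.02, Σh² = 9598.71, Σgh = 3892.86
nΣgh − ΣgΣh = 31142.88 − 31277.16 = -134.28
nΣg² − (Σg)² = 13496.16 − 12814.24 = 681.92; nΣh² − (Σh)² = 76789.68 − 76341.69 = 447.99
r = -134.28 / √(681.92 × 447.99) = -134.28 / 552.7145 ≈ -0.243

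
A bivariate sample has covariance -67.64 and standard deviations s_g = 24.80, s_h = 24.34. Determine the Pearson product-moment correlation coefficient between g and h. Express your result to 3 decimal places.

r = Cov(g,h) / (s_g · s_h) = -67.64 / (24.80 × 24.34)
  = -67.64 / 603.6320 ≈ -0.112

-0.112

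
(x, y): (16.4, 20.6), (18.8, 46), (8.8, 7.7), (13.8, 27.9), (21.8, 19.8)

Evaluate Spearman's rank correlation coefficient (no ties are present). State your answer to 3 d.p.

0.300

Rank x: 3, 4, 1, 2, 5
Rank y: 3, 5, 1, 4, 2
d = rank(x) − rank(y): 0, -1, 0, -2, 3; Σd² = 14
ρ = 1 − 6Σd² / [n(n²−1)] = 1 − 6×14 / (5×24) = 1 − 84/120 ≈ 0.300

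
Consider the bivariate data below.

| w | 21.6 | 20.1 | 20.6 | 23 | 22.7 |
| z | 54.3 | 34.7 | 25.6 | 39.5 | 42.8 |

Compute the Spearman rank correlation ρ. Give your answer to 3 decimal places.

0.500

Rank w: 3, 1, 2, 5, 4
Rank z: 5, 2, 1, 3, 4
d = rank(w) − rank(z): -2, -1, 1, 2, 0; Σd² = 10
ρ = 1 − 6Σd² / [n(n²−1)] = 1 − 6×10 / (5×24) = 1 − 60/120 ≈ 0.500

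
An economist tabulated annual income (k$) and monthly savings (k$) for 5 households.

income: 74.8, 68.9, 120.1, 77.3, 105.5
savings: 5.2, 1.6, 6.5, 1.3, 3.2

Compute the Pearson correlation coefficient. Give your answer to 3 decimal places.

0.637

n = 5, Σx = 446.6, Σy = 17.8, Σx² = 41871.8, Σy² = 83.78, Σxy = 1717.94
nΣxy − ΣxΣy = 8589.7 − 7949.48 = 640.22
nΣx² − (Σx)² = 209359 − 199451.56 = 9907.44; nΣy² − (Σy)² = 418.9 − 316.84 = 102.06
r = 640.22 / √(9907.44 × 102.06) = 640.22 / 1005.5612 ≈ 0.637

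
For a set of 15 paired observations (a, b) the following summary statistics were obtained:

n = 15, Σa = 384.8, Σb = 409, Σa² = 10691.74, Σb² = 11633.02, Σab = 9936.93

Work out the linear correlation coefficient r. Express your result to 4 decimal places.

-0.8840

r = (nΣab − ΣaΣb) / √[(nΣa² − (Σa)²)(nΣb² − (Σb)²)]
Numerator: 15×9936.93 − 384.8×409 = -8329.25
Denominator: √[(160376.1 − 148071.04)(174495.3 − 167281)] = √[12305.06 × 7214.3] = 9421.9103
r = -8329.25 / 9421.9103 ≈ -0.8840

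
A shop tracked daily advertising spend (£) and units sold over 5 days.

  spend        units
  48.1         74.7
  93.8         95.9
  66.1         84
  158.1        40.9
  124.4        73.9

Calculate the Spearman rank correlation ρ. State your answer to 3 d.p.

Rank spend: 1, 3, 2, 5, 4
Rank units: 3, 5, 4, 1, 2
d = rank(spend) − rank(units): -2, -2, -2, 4, 2; Σd² = 32
ρ = 1 − 6Σd² / [n(n²−1)] = 1 − 6×32 / (5×24) = 1 − 192/120 ≈ -0.600

-0.600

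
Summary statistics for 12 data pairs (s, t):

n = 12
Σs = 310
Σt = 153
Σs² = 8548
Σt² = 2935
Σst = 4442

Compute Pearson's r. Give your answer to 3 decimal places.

0.672

r = (nΣst − ΣsΣt) / √[(nΣs² − (Σs)²)(nΣt² − (Σt)²)]
Numerator: 12×4442 − 310×153 = 5874
Denominator: √[(102576 − 96100)(35220 − 23409)] = √[6476 × 11811] = 8745.7439
r = 5874 / 8745.7439 ≈ 0.672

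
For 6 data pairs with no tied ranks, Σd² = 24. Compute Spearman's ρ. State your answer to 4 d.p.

0.3143

ρ = 1 − 6Σd² / [n(n²−1)] = 1 − 6×24 / (6×35)
  = 1 − 144/210 = 1 − 0.68571 ≈ 0.3143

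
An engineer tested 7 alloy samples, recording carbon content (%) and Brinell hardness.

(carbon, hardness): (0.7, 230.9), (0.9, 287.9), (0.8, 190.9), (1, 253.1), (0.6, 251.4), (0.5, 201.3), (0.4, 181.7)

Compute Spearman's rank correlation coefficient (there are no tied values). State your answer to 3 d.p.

0.714

Rank carbon: 4, 6, 5, 7, 3, 2, 1
Rank hardness: 4, 7, 2, 6, 5, 3, 1
d = rank(carbon) − rank(hardness): 0, -1, 3, 1, -2, -1, 0; Σd² = 16
ρ = 1 − 6Σd² / [n(n²−1)] = 1 − 6×16 / (7×48) = 1 − 96/336 ≈ 0.714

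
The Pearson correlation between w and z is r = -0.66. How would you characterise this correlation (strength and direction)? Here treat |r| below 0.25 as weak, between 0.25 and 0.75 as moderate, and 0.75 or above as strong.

moderate negative

r = -0.66 < 0 so the relationship is negative.
|r| = 0.66, which falls in the moderate range.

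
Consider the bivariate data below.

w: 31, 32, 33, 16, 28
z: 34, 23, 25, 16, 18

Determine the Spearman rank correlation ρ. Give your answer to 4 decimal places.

Rank w: 3, 4, 5, 1, 2
Rank z: 5, 3, 4, 1, 2
d = rank(w) − rank(z): -2, 1, 1, 0, 0; Σd² = 6
ρ = 1 − 6Σd² / [n(n²−1)] = 1 − 6×6 / (5×24) = 1 − 36/120 ≈ 0.7000

0.7000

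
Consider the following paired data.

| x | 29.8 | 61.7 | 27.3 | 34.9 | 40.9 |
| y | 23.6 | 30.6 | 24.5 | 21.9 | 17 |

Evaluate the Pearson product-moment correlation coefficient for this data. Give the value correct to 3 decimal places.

n = 5, Σx = 194.6, Σy = 117.6, Σx² = 8331.04, Σy² = 2862.18, Σxy = 4719.76
nΣxy − ΣxΣy = 23598.8 − 22884.96 = 713.84
nΣx² − (Σx)² = 41655.2 − 37869.16 = 3786.04; nΣy² − (Σy)² = 14310.9 − 13829.76 = 481.14
r = 713.84 / √(3786.04 × 481.14) = 713.84 / 1349.6723 ≈ 0.529

0.529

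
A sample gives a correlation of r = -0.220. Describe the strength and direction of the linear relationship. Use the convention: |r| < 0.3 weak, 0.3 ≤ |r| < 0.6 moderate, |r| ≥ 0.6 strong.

weak negative

r = -0.220 < 0 so the relationship is negative.
|r| = 0.220, which falls in the weak range.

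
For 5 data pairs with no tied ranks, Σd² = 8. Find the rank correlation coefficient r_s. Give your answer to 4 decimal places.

ρ = 1 − 6Σd² / [n(n²−1)] = 1 − 6×8 / (5×24)
  = 1 − 48/120 = 1 − 0.40000 ≈ 0.6000

0.6000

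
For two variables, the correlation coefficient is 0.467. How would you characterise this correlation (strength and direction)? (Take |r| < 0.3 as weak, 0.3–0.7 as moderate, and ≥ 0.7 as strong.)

r = 0.467 > 0 so the relationship is positive.
|r| = 0.467, which falls in the moderate range.

moderate positive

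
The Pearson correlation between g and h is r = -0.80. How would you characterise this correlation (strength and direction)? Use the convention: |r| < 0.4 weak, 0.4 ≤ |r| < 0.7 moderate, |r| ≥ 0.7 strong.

strong negative

r = -0.80 < 0 so the relationship is negative.
|r| = 0.80, which falls in the strong range.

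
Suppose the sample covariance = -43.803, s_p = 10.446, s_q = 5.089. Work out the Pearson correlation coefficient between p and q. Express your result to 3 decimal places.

r = Cov(p,q) / (s_p · s_q) = -43.803 / (10.446 × 5.089)
  = -43.803 / 53.1597 ≈ -0.824

-0.824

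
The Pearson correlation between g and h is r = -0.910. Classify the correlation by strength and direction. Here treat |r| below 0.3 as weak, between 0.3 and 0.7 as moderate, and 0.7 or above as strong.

r = -0.910 < 0 so the relationship is negative.
|r| = 0.910, which falls in the strong range.

strong negative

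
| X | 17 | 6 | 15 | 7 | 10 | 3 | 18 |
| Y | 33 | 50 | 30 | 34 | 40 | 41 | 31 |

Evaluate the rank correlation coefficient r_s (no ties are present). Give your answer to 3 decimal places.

-0.821

Rank X: 6, 2, 5, 3, 4, 1, 7
Rank Y: 3, 7, 1, 4, 5, 6, 2
d = rank(X) − rank(Y): 3, -5, 4, -1, -1, -5, 5; Σd² = 102
ρ = 1 − 6Σd² / [n(n²−1)] = 1 − 6×102 / (7×48) = 1 − 612/336 ≈ -0.821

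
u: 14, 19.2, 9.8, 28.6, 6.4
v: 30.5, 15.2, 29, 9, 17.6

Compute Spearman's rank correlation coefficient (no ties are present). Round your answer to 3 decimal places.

Rank u: 3, 4, 2, 5, 1
Rank v: 5, 2, 4, 1, 3
d = rank(u) − rank(v): -2, 2, -2, 4, -2; Σd² = 32
ρ = 1 − 6Σd² / [n(n²−1)] = 1 − 6×32 / (5×24) = 1 − 192/120 ≈ -0.600

-0.600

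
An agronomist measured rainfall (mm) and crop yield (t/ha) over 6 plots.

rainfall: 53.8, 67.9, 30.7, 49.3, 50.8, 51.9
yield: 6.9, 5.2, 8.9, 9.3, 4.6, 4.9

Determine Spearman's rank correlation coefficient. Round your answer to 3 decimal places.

-0.429

Rank rainfall: 5, 6, 1, 2, 3, 4
Rank yield: 4, 3, 5, 6, 1, 2
d = rank(rainfall) − rank(yield): 1, 3, -4, -4, 2, 2; Σd² = 50
ρ = 1 − 6Σd² / [n(n²−1)] = 1 − 6×50 / (6×35) = 1 − 300/210 ≈ -0.429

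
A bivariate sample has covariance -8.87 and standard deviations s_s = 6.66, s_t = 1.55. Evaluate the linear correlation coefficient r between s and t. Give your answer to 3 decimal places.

r = Cov(s,t) / (s_s · s_t) = -8.87 / (6.66 × 1.55)
  = -8.87 / 10.3230 ≈ -0.859

-0.859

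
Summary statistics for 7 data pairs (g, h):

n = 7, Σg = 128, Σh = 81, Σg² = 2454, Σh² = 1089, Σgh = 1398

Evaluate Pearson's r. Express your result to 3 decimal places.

-0.634

r = (nΣgh − ΣgΣh) / √[(nΣg² − (Σg)²)(nΣh² − (Σh)²)]
Numerator: 7×1398 − 128×81 = -582
Denominator: √[(17178 − 16384)(7623 − 6561)] = √[794 × 1062] = 918.2745
r = -582 / 918.2745 ≈ -0.634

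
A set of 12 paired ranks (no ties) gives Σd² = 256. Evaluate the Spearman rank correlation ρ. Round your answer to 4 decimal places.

0.1049

ρ = 1 − 6Σd² / [n(n²−1)] = 1 − 6×256 / (12×143)
  = 1 − 1536/1716 = 1 − 0.89510 ≈ 0.1049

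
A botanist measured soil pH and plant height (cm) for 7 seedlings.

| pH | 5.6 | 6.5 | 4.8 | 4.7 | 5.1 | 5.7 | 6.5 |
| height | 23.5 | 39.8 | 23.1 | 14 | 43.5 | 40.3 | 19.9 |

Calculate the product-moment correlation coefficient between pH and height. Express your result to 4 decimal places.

0.2611

n = 7, Σx = 38.9, Σy = 204.1, Σx² = 219.49, Σy² = 6778.25, Σxy = 1147.89
nΣxy − ΣxΣy = 8035.23 − 7939.49 = 95.74
nΣx² − (Σx)² = 1536.43 − 1513.21 = 23.22; nΣy² − (Σy)² = 47447.75 − 41656.81 = 5790.94
r = 95.74 / √(23.22 × 5790.94) = 95.74 / 366.6956 ≈ 0.2611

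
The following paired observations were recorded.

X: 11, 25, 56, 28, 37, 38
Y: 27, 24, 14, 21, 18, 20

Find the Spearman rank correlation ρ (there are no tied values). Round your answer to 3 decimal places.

Rank X: 1, 2, 6, 3, 4, 5
Rank Y: 6, 5, 1, 4, 2, 3
d = rank(X) − rank(Y): -5, -3, 5, -1, 2, 2; Σd² = 68
ρ = 1 − 6Σd² / [n(n²−1)] = 1 − 6×68 / (6×35) = 1 − 408/210 ≈ -0.943

-0.943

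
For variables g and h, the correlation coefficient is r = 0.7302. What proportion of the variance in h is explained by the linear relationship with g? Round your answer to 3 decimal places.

r² = (0.7302)² = 0.533

0.533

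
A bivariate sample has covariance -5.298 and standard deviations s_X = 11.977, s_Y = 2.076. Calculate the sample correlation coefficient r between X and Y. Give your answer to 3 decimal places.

r = Cov(X,Y) / (s_X · s_Y) = -5.298 / (11.977 × 2.076)
  = -5.298 / 24.8643 ≈ -0.213

-0.213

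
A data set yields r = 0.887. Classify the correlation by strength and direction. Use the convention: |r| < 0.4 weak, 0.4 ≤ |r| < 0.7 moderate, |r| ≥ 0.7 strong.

r = 0.887 > 0 so the relationship is positive.
|r| = 0.887, which falls in the strong range.

strong positive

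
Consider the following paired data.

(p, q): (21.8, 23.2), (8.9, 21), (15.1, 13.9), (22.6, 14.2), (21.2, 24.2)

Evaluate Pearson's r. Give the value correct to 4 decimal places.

n = 5, Σp = 89.6, Σq = 96.5, Σp² = 1742.66, Σq² = 1959.73, Σpq = 1736.51
nΣpq − ΣpΣq = 8682.55 − 8646.4 = 36.15
nΣp² − (Σp)² = 8713.3 − 8028.16 = 685.14; nΣq² − (Σq)² = 9798.65 − 9312.25 = 486.4
r = 36.15 / √(685.14 × 486.4) = 36.15 / 577.2799 ≈ 0.0626

0.0626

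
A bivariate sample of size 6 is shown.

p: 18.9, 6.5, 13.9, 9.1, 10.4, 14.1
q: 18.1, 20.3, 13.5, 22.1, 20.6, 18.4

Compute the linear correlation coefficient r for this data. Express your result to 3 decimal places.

-0.552

n = 6, Σp = 72.9, Σq = 113, Σp² = 982.45, Σq² = 2173.28, Σpq = 1336.48
nΣpq − ΣpΣq = 8018.88 − 8237.7 = -218.82
nΣp² − (Σp)² = 5894.7 − 5314.41 = 580.29; nΣq² − (Σq)² = 13039.68 − 12769 = 270.68
r = -218.82 / √(580.29 × 270.68) = -218.82 / 396.3242 ≈ -0.552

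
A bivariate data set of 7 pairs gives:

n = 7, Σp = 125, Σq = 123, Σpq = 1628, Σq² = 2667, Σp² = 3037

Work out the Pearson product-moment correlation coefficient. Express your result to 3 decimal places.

-0.891

r = (nΣpq − ΣpΣq) / √[(nΣp² − (Σp)²)(nΣq² − (Σq)²)]
Numerator: 7×1628 − 125×123 = -3979
Denominator: √[(21259 − 15625)(18669 − 15129)] = √[5634 × 3540] = 4465.9109
r = -3979 / 4465.9109 ≈ -0.891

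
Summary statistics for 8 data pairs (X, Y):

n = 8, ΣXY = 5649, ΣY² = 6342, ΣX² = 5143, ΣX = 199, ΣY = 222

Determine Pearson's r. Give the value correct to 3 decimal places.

r = (nΣXY − ΣXΣY) / √[(nΣX² − (ΣX)²)(nΣY² − (ΣY)²)]
Numerator: 8×5649 − 199×222 = 1014
Denominator: √[(41144 − 39601)(50736 − 49284)] = √[1543 × 1452] = 1496.8086
r = 1014 / 1496.8086 ≈ 0.677

0.677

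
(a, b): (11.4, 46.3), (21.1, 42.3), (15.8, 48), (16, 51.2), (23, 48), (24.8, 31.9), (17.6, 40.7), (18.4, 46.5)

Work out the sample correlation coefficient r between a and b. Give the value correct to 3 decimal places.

n = 8, Σa = 148.1, Σb = 354.9, Σa² = 2873.17, Σb² = 15998.77, Σab = 6464.99
nΣab − ΣaΣb = 51719.92 − 52560.69 = -840.77
nΣa² − (Σa)² = 22985.36 − 21933.61 = 1051.75; nΣb² − (Σb)² = 127990.16 − 125954.01 = 2036.15
r = -840.77 / √(1051.75 × 2036.15) = -840.77 / 1463.3936 ≈ -0.575

-0.575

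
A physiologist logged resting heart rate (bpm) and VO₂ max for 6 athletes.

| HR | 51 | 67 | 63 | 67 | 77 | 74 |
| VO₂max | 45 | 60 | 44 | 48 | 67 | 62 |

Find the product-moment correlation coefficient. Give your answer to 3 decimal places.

0.822

n = 6, Σx = 399, Σy = 326, Σx² = 26953, Σy² = 18198, Σxy = 22050
nΣxy − ΣxΣy = 132300 − 130074 = 2226
nΣx² − (Σx)² = 161718 − 159201 = 2517; nΣy² − (Σy)² = 109188 − 106276 = 2912
r = 2226 / √(2517 × 2912) = 2226 / 2707.3057 ≈ 0.822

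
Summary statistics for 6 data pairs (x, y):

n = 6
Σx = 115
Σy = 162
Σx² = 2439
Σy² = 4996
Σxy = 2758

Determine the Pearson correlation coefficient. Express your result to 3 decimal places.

r = (nΣxy − ΣxΣy) / √[(nΣx² − (Σx)²)(nΣy² − (Σy)²)]
Numerator: 6×2758 − 115×162 = -2082
Denominator: √[(14634 − 13225)(29976 − 26244)] = √[1409 × 3732] = 2293.1175
r = -2082 / 2293.1175 ≈ -0.908

-0.908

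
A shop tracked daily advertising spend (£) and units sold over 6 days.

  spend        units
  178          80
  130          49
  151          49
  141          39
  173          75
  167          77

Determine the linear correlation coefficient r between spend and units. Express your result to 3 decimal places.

n = 6, Σx = 940, Σy = 369, Σx² = 149084, Σy² = 24277, Σxy = 59342
nΣxy − ΣxΣy = 356052 − 346860 = 9192
nΣx² − (Σx)² = 894504 − 883600 = 10904; nΣy² − (Σy)² = 145662 − 136161 = 9501
r = 9192 / √(10904 × 9501) = 9192 / 10178.3547 ≈ 0.903

0.903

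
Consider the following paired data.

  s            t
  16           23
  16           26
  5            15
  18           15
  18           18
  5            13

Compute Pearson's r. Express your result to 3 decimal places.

n = 6, Σs = 78, Σt = 110, Σs² = 1210, Σt² = 2148, Σst = 1518
nΣst − ΣsΣt = 9108 − 8580 = 528
nΣs² − (Σs)² = 7260 − 6084 = 1176; nΣt² − (Σt)² = 12888 − 12100 = 788
r = 528 / √(1176 × 788) = 528 / 962.6464 ≈ 0.548

0.548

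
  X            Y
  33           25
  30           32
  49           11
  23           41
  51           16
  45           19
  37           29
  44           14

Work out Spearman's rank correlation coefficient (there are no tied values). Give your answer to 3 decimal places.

Rank X: 3, 2, 7, 1, 8, 6, 4, 5
Rank Y: 5, 7, 1, 8, 3, 4, 6, 2
d = rank(X) − rank(Y): -2, -5, 6, -7, 5, 2, -2, 3; Σd² = 156
ρ = 1 − 6Σd² / [n(n²−1)] = 1 − 6×156 / (8×63) = 1 − 936/504 ≈ -0.857

-0.857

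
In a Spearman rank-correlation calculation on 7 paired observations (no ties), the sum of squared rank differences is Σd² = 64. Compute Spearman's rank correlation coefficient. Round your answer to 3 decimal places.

-0.143

ρ = 1 − 6Σd² / [n(n²−1)] = 1 − 6×64 / (7×48)
  = 1 − 384/336 = 1 − 1.1429 ≈ -0.143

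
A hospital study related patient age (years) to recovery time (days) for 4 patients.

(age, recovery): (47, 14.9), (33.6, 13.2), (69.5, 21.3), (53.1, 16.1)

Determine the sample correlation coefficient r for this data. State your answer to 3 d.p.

n = 4, Σx = 203.2, Σy = 65.5, Σx² = 10987.82, Σy² = 1109.15, Σxy = 3479.08
nΣxy − ΣxΣy = 13916.32 − 13309.6 = 606.72
nΣx² − (Σx)² = 43951.28 − 41290.24 = 2661.04; nΣy² − (Σy)² = 4436.6 − 4290.25 = 146.35
r = 606.72 / √(2661.04 × 146.35) = 606.72 / 624.0538 ≈ 0.972

0.972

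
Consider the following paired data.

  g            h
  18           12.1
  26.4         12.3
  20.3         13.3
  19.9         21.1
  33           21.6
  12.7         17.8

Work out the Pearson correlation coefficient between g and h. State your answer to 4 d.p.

n = 6, Σg = 130.3, Σh = 98.2, Σg² = 3079.35, Σh² = 1703.2, Σgh = 2171.26
nΣgh − ΣgΣh = 13027.56 − 12795.46 = 232.1
nΣg² − (Σg)² = 18476.1 − 16978.09 = 1498.01; nΣh² − (Σh)² = 10219.2 − 9643.24 = 575.96
r = 232.1 / √(1498.01 × 575.96) = 232.1 / 928.8670 ≈ 0.2499

0.2499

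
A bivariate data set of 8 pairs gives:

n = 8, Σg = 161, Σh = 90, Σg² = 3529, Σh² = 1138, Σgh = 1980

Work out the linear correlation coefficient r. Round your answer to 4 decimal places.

r = (nΣgh − ΣgΣh) / √[(nΣg² − (Σg)²)(nΣh² − (Σh)²)]
Numerator: 8×1980 − 161×90 = 1350
Denominator: √[(28232 − 25921)(9104 − 8100)] = √[2311 × 1004] = 1523.2347
r = 1350 / 1523.2347 ≈ 0.8863

0.8863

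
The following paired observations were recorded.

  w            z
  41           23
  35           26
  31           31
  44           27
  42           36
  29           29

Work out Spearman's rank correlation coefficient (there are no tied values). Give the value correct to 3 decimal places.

-0.086

Rank w: 4, 3, 2, 6, 5, 1
Rank z: 1, 2, 5, 3, 6, 4
d = rank(w) − rank(z): 3, 1, -3, 3, -1, -3; Σd² = 38
ρ = 1 − 6Σd² / [n(n²−1)] = 1 − 6×38 / (6×35) = 1 − 228/210 ≈ -0.086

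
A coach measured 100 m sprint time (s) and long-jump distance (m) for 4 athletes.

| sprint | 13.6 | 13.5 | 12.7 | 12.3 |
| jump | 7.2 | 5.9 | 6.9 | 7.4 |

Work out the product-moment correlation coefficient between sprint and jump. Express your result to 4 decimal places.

n = 4, Σx = 52.1, Σy = 27.4, Σx² = 679.79, Σy² = 189.02, Σxy = 356.22
nΣxy − ΣxΣy = 1424.88 − 1427.54 = -2.66
nΣx² − (Σx)² = 2719.16 − 2714.41 = 4.75; nΣy² − (Σy)² = 756.08 − 750.76 = 5.32
r = -2.66 / √(4.75 × 5.32) = -2.66 / 5.0269 ≈ -0.5292

-0.5292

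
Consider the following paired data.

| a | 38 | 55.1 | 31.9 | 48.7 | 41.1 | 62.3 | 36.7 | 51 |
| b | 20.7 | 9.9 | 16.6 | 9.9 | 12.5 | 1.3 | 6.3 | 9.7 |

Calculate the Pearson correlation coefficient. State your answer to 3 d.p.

n = 8, Σa = 364.8, Σb = 86.9, Σa² = 17387.7, Σb² = 1191.79, Σab = 3664.41
nΣab − ΣaΣb = 29315.28 − 31701.12 = -2385.84
nΣa² − (Σa)² = 139101.6 − 133079.04 = 6022.56; nΣb² − (Σb)² = 9534.32 − 7551.61 = 1982.71
r = -2385.84 / √(6022.56 × 1982.71) = -2385.84 / 3455.5737 ≈ -0.690

-0.690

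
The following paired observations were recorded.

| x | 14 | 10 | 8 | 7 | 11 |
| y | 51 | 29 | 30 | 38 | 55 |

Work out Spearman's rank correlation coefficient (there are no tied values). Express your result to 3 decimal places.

Rank x: 5, 3, 2, 1, 4
Rank y: 4, 1, 2, 3, 5
d = rank(x) − rank(y): 1, 2, 0, -2, -1; Σd² = 10
ρ = 1 − 6Σd² / [n(n²−1)] = 1 − 6×10 / (5×24) = 1 − 60/120 ≈ 0.500

0.500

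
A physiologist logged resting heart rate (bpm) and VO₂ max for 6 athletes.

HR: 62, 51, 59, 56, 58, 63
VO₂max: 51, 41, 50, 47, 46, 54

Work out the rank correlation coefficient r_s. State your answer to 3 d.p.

0.943

Rank HR: 5, 1, 4, 2, 3, 6
Rank VO₂max: 5, 1, 4, 3, 2, 6
d = rank(HR) − rank(VO₂max): 0, 0, 0, -1, 1, 0; Σd² = 2
ρ = 1 − 6Σd² / [n(n²−1)] = 1 − 6×2 / (6×35) = 1 − 12/210 ≈ 0.943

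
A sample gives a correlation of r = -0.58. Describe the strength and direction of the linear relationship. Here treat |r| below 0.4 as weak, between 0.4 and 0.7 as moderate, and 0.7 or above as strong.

moderate negative

r = -0.58 < 0 so the relationship is negative.
|r| = 0.58, which falls in the moderate range.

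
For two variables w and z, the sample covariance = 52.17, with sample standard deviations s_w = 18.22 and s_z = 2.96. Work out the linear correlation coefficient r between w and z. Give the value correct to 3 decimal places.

r = Cov(w,z) / (s_w · s_z) = 52.17 / (18.22 × 2.96)
  = 52.17 / 53.9312 ≈ 0.967

0.967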